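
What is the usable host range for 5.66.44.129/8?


Network: 5.0.0.0
Broadcast: 5.255.255.255
First usable = network + 1
Last usable = broadcast - 1
Range: 5.0.0.1 to 5.255.255.254


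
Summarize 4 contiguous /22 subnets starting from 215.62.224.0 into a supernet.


Original prefix: /22
Number of subnets: 4 = 2^2
New prefix = 22 - 2 = 20
Supernet: 215.62.224.0/20


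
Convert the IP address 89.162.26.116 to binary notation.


89 = 01011001
162 = 10100010
26 = 00011010
116 = 01110100
Binary: 01011001.10100010.00011010.01110100


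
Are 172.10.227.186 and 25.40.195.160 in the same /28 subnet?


Mask: 255.255.255.240
172.10.227.186 AND mask = 172.10.227.176
25.40.195.160 AND mask = 25.40.195.160
No, different subnets (172.10.227.176 vs 25.40.195.160)


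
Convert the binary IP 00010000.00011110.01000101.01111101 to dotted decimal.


00010000 = 16
00011110 = 30
01000101 = 69
01111101 = 125
IP: 16.30.69.125


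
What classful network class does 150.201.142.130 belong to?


First octet: 150
Binary: 10010110
10xxxxxx -> Class B (128-191)
Class B, default mask 255.255.0.0 (/16)


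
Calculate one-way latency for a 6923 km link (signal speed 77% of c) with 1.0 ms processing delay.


Speed = 0.77 * 3e5 km/s = 231000 km/s
Propagation delay = 6923 / 231000 = 0.03 s = 29.9697 ms
Processing delay = 1.0 ms
Total one-way latency = 30.9697 ms


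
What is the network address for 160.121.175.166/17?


IP:   10100000.01111001.10101111.10100110
Mask: 11111111.11111111.10000000.00000000
AND operation:
Net:  10100000.01111001.10000000.00000000
Network: 160.121.128.0/17


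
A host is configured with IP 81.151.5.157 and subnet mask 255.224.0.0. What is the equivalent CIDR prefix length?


Binary: 11111111.11100000.00000000.00000000
Count leading 1s
Prefix: /11


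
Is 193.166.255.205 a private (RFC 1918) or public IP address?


RFC 1918 private ranges:
  10.0.0.0/8 (10.0.0.0 - 10.255.255.255)
  172.16.0.0/12 (172.16.0.0 - 172.31.255.255)
  192.168.0.0/16 (192.168.0.0 - 192.168.255.255)
Public (not in any RFC 1918 range)


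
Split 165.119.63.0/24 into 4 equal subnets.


New prefix = 24 + 2 = 26
Each subnet has 64 addresses
  165.119.63.0/26
  165.119.63.64/26
  165.119.63.128/26
  165.119.63.192/26
Subnets: 165.119.63.0/26, 165.119.63.64/26, 165.119.63.128/26, 165.119.63.192/26


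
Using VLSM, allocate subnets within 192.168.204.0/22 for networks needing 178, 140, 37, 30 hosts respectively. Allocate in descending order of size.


178 hosts -> /24 (254 usable): 192.168.204.0/24
140 hosts -> /24 (254 usable): 192.168.205.0/24
37 hosts -> /26 (62 usable): 192.168.206.0/26
30 hosts -> /27 (30 usable): 192.168.206.64/27
Allocation: 192.168.204.0/24 (178 hosts, 254 usable); 192.168.205.0/24 (140 hosts, 254 usable); 192.168.206.0/26 (37 hosts, 62 usable); 192.168.206.64/27 (30 hosts, 30 usable)


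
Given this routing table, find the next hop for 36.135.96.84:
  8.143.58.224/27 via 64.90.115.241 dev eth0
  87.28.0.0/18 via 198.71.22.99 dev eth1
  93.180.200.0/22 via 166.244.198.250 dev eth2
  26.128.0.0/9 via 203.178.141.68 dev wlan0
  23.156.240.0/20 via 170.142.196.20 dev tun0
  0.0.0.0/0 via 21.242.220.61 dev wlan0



Longest prefix match for 36.135.96.84:
  /27 8.143.58.224: no
  /18 87.28.0.0: no
  /22 93.180.200.0: no
  /9 26.128.0.0: no
  /20 23.156.240.0: no
  /0 0.0.0.0: MATCH
Selected: next-hop 21.242.220.61 via wlan0 (matched /0)


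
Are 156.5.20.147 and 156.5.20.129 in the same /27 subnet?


Mask: 255.255.255.224
156.5.20.147 AND mask = 156.5.20.128
156.5.20.129 AND mask = 156.5.20.128
Yes, same subnet (156.5.20.128)


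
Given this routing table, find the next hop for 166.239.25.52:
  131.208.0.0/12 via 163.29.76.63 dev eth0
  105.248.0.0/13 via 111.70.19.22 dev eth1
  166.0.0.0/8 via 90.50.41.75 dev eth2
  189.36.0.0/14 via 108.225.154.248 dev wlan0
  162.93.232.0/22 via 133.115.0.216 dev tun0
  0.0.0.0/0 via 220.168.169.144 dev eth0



Longest prefix match for 166.239.25.52:
  /12 131.208.0.0: no
  /13 105.248.0.0: no
  /8 166.0.0.0: MATCH
  /14 189.36.0.0: no
  /22 162.93.232.0: no
  /0 0.0.0.0: MATCH
Selected: next-hop 90.50.41.75 via eth2 (matched /8)


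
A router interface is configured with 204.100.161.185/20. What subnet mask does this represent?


/20 means 20 network bits, 12 host bits
Binary: 11111111111111111111000000000000
Mask: 255.255.240.0


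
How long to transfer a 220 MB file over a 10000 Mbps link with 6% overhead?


Effective throughput = 10000 * (1 - 6/100) = 9400 Mbps
File size in Mb = 220 * 8 = 1760 Mb
Time = 1760 / 9400
Time = 0.1872 seconds


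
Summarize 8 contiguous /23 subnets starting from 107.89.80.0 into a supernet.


Original prefix: /23
Number of subnets: 8 = 2^3
New prefix = 23 - 3 = 20
Supernet: 107.89.80.0/20


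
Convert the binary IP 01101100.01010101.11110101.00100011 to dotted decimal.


01101100 = 108
01010101 = 85
11110101 = 245
00100011 = 35
IP: 108.85.245.35


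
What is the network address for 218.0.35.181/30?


IP:   11011010.00000000.00100011.10110101
Mask: 11111111.11111111.11111111.11111100
AND operation:
Net:  11011010.00000000.00100011.10110100
Network: 218.0.35.180/30


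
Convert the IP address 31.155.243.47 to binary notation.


31 = 00011111
155 = 10011011
243 = 11110011
47 = 00101111
Binary: 00011111.10011011.11110011.00101111


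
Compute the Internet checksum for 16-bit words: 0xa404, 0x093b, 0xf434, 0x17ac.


Sum all words (with carry folding):
+ 0xa404 = 0xa404
+ 0x093b = 0xad3f
+ 0xf434 = 0xa174
+ 0x17ac = 0xb920
One's complement: ~0xb920
Checksum = 0x46df


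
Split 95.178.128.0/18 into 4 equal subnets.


New prefix = 18 + 2 = 20
Each subnet has 4096 addresses
  95.178.128.0/20
  95.178.144.0/20
  95.178.160.0/20
  95.178.176.0/20
Subnets: 95.178.128.0/20, 95.178.144.0/20, 95.178.160.0/20, 95.178.176.0/20


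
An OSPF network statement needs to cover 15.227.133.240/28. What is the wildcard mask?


Subnet mask: 255.255.255.240
Wildcard = 255.255.255.255 - subnet mask
255 - 255 = 0
255 - 255 = 0
255 - 255 = 0
255 - 240 = 15
Wildcard: 0.0.0.15


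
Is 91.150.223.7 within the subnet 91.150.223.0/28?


Subnet network: 91.150.223.0
Test IP AND mask: 91.150.223.0
Yes, 91.150.223.7 is in 91.150.223.0/28


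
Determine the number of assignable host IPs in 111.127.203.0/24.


Host bits = 32 - 24 = 8
Total addresses = 2^8 = 256
Usable = total - 2 (network and broadcast)
Usable hosts: 254


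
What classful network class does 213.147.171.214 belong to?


First octet: 213
Binary: 11010101
110xxxxx -> Class C (192-223)
Class C, default mask 255.255.255.0 (/24)


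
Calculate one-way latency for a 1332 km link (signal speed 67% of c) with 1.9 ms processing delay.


Speed = 0.67 * 3e5 km/s = 201000 km/s
Propagation delay = 1332 / 201000 = 0.0066 s = 6.6269 ms
Processing delay = 1.9 ms
Total one-way latency = 8.5269 ms


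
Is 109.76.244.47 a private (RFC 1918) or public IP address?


RFC 1918 private ranges:
  10.0.0.0/8 (10.0.0.0 - 10.255.255.255)
  172.16.0.0/12 (172.16.0.0 - 172.31.255.255)
  192.168.0.0/16 (192.168.0.0 - 192.168.255.255)
Public (not in any RFC 1918 range)


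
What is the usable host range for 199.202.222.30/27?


Network: 199.202.222.0
Broadcast: 199.202.222.31
First usable = network + 1
Last usable = broadcast - 1
Range: 199.202.222.1 to 199.202.222.30


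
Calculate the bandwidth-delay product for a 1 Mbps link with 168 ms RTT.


BDP = bandwidth * RTT
= 1 Mbps * 168 ms
= 1 * 1e6 * 168 / 1000 bits
= 168000 bits
= 21000 bytes
= 20.5078 KB
BDP = 168000 bits (21000 bytes)


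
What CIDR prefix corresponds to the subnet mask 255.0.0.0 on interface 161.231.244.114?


Binary: 11111111.00000000.00000000.00000000
Count leading 1s
Prefix: /8


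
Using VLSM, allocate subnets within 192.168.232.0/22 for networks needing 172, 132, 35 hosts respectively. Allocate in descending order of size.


172 hosts -> /24 (254 usable): 192.168.232.0/24
132 hosts -> /24 (254 usable): 192.168.233.0/24
35 hosts -> /26 (62 usable): 192.168.234.0/26
Allocation: 192.168.232.0/24 (172 hosts, 254 usable); 192.168.233.0/24 (132 hosts, 254 usable); 192.168.234.0/26 (35 hosts, 62 usable)


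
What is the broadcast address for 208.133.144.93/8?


Network: 208.0.0.0/8
Host bits = 24
Set all host bits to 1:
Broadcast: 208.255.255.255


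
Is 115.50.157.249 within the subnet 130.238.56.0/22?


Subnet network: 130.238.56.0
Test IP AND mask: 115.50.156.0
No, 115.50.157.249 is not in 130.238.56.0/22


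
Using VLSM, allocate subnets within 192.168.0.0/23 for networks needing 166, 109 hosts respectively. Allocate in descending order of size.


166 hosts -> /24 (254 usable): 192.168.0.0/24
109 hosts -> /25 (126 usable): 192.168.1.0/25
Allocation: 192.168.0.0/24 (166 hosts, 254 usable); 192.168.1.0/25 (109 hosts, 126 usable)


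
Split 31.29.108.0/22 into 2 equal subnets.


New prefix = 22 + 1 = 23
Each subnet has 512 addresses
  31.29.108.0/23
  31.29.110.0/23
Subnets: 31.29.108.0/23, 31.29.110.0/23


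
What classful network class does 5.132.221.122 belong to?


First octet: 5
Binary: 00000101
0xxxxxxx -> Class A (1-126)
Class A, default mask 255.0.0.0 (/8)


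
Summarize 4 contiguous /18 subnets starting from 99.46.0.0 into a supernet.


Original prefix: /18
Number of subnets: 4 = 2^2
New prefix = 18 - 2 = 16
Supernet: 99.46.0.0/16


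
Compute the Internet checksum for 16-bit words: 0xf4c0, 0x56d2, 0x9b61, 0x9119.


Sum all words (with carry folding):
+ 0xf4c0 = 0xf4c0
+ 0x56d2 = 0x4b93
+ 0x9b61 = 0xe6f4
+ 0x9119 = 0x780e
One's complement: ~0x780e
Checksum = 0x87f1


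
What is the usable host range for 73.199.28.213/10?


Network: 73.192.0.0
Broadcast: 73.255.255.255
First usable = network + 1
Last usable = broadcast - 1
Range: 73.192.0.1 to 73.255.255.254


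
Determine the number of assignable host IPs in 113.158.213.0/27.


Host bits = 32 - 27 = 5
Total addresses = 2^5 = 32
Usable = total - 2 (network and broadcast)
Usable hosts: 30


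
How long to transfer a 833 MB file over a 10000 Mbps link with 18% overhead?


Effective throughput = 10000 * (1 - 18/100) = 8200 Mbps
File size in Mb = 833 * 8 = 6664 Mb
Time = 6664 / 8200
Time = 0.8127 seconds


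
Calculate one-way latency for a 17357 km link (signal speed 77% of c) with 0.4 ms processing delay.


Speed = 0.77 * 3e5 km/s = 231000 km/s
Propagation delay = 17357 / 231000 = 0.0751 s = 75.1385 ms
Processing delay = 0.4 ms
Total one-way latency = 75.5385 ms


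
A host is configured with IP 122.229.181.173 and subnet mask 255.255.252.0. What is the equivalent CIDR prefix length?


Binary: 11111111.11111111.11111100.00000000
Count leading 1s
Prefix: /22


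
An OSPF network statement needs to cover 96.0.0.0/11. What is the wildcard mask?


Subnet mask: 255.224.0.0
Wildcard = 255.255.255.255 - subnet mask
255 - 255 = 0
255 - 224 = 31
255 - 0 = 255
255 - 0 = 255
Wildcard: 0.31.255.255


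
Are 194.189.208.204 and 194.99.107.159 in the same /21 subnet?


Mask: 255.255.248.0
194.189.208.204 AND mask = 194.189.208.0
194.99.107.159 AND mask = 194.99.104.0
No, different subnets (194.189.208.0 vs 194.99.104.0)


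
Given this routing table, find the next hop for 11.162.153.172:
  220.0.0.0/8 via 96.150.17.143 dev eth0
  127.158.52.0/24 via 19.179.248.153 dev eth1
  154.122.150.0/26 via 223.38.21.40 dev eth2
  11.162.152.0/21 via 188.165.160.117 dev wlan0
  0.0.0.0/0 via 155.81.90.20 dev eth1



Longest prefix match for 11.162.153.172:
  /8 220.0.0.0: no
  /24 127.158.52.0: no
  /26 154.122.150.0: no
  /21 11.162.152.0: MATCH
  /0 0.0.0.0: MATCH
Selected: next-hop 188.165.160.117 via wlan0 (matched /21)


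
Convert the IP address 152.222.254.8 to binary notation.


152 = 10011000
222 = 11011110
254 = 11111110
8 = 00001000
Binary: 10011000.11011110.11111110.00001000


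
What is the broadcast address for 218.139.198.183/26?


Network: 218.139.198.128/26
Host bits = 6
Set all host bits to 1:
Broadcast: 218.139.198.191


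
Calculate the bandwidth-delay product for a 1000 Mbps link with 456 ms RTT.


BDP = bandwidth * RTT
= 1000 Mbps * 456 ms
= 1000 * 1e6 * 456 / 1000 bits
= 456000000 bits
= 57000000 bytes
= 55664.0625 KB
BDP = 456000000 bits (57000000 bytes)


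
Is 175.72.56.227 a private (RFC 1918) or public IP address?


RFC 1918 private ranges:
  10.0.0.0/8 (10.0.0.0 - 10.255.255.255)
  172.16.0.0/12 (172.16.0.0 - 172.31.255.255)
  192.168.0.0/16 (192.168.0.0 - 192.168.255.255)
Public (not in any RFC 1918 range)


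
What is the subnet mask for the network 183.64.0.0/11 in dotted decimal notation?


/11 means 11 network bits, 21 host bits
Binary: 11111111111000000000000000000000
Mask: 255.224.0.0


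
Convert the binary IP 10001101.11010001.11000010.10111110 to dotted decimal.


10001101 = 141
11010001 = 209
11000010 = 194
10111110 = 190
IP: 141.209.194.190


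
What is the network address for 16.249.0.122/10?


IP:   00010000.11111001.00000000.01111010
Mask: 11111111.11000000.00000000.00000000
AND operation:
Net:  00010000.11000000.00000000.00000000
Network: 16.192.0.0/10


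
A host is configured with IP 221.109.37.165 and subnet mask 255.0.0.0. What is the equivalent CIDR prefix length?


Binary: 11111111.00000000.00000000.00000000
Count leading 1s
Prefix: /8


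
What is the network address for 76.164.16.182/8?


IP:   01001100.10100100.00010000.10110110
Mask: 11111111.00000000.00000000.00000000
AND operation:
Net:  01001100.00000000.00000000.00000000
Network: 76.0.0.0/8


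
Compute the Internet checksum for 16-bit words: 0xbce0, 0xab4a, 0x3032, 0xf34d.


Sum all words (with carry folding):
+ 0xbce0 = 0xbce0
+ 0xab4a = 0x682b
+ 0x3032 = 0x985d
+ 0xf34d = 0x8bab
One's complement: ~0x8bab
Checksum = 0x7454


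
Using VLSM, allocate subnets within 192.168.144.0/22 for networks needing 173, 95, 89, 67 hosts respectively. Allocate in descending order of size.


173 hosts -> /24 (254 usable): 192.168.144.0/24
95 hosts -> /25 (126 usable): 192.168.145.0/25
89 hosts -> /25 (126 usable): 192.168.145.128/25
67 hosts -> /25 (126 usable): 192.168.146.0/25
Allocation: 192.168.144.0/24 (173 hosts, 254 usable); 192.168.145.0/25 (95 hosts, 126 usable); 192.168.145.128/25 (89 hosts, 126 usable); 192.168.146.0/25 (67 hosts, 126 usable)


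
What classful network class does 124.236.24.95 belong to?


First octet: 124
Binary: 01111100
0xxxxxxx -> Class A (1-126)
Class A, default mask 255.0.0.0 (/8)


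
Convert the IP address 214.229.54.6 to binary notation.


214 = 11010110
229 = 11100101
54 = 00110110
6 = 00000110
Binary: 11010110.11100101.00110110.00000110


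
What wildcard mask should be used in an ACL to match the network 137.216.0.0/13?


Subnet mask: 255.248.0.0
Wildcard = 255.255.255.255 - subnet mask
255 - 255 = 0
255 - 248 = 7
255 - 0 = 255
255 - 0 = 255
Wildcard: 0.7.255.255


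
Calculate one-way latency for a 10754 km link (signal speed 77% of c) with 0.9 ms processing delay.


Speed = 0.77 * 3e5 km/s = 231000 km/s
Propagation delay = 10754 / 231000 = 0.0466 s = 46.5541 ms
Processing delay = 0.9 ms
Total one-way latency = 47.4541 ms


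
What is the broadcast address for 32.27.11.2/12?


Network: 32.16.0.0/12
Host bits = 20
Set all host bits to 1:
Broadcast: 32.31.255.255


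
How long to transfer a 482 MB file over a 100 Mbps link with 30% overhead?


Effective throughput = 100 * (1 - 30/100) = 70 Mbps
File size in Mb = 482 * 8 = 3856 Mb
Time = 3856 / 70
Time = 55.0857 seconds


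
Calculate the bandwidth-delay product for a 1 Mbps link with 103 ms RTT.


BDP = bandwidth * RTT
= 1 Mbps * 103 ms
= 1 * 1e6 * 103 / 1000 bits
= 103000 bits
= 12875 bytes
= 12.5732 KB
BDP = 103000 bits (12875 bytes)


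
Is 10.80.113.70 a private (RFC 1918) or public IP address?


RFC 1918 private ranges:
  10.0.0.0/8 (10.0.0.0 - 10.255.255.255)
  172.16.0.0/12 (172.16.0.0 - 172.31.255.255)
  192.168.0.0/16 (192.168.0.0 - 192.168.255.255)
Private (in 10.0.0.0/8)


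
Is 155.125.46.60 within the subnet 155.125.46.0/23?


Subnet network: 155.125.46.0
Test IP AND mask: 155.125.46.0
Yes, 155.125.46.60 is in 155.125.46.0/23


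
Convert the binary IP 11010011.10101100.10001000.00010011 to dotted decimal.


11010011 = 211
10101100 = 172
10001000 = 136
00010011 = 19
IP: 211.172.136.19


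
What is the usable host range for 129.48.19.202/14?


Network: 129.48.0.0
Broadcast: 129.51.255.255
First usable = network + 1
Last usable = broadcast - 1
Range: 129.48.0.1 to 129.51.255.254


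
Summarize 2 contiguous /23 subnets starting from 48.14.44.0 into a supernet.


Original prefix: /23
Number of subnets: 2 = 2^1
New prefix = 23 - 1 = 22
Supernet: 48.14.44.0/22


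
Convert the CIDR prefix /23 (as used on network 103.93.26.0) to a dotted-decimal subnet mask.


/23 means 23 network bits, 9 host bits
Binary: 11111111111111111111111000000000
Mask: 255.255.254.0


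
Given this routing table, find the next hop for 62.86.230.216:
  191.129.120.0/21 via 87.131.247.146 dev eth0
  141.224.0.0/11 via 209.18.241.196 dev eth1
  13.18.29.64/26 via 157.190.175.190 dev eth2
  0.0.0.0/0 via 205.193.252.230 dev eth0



Longest prefix match for 62.86.230.216:
  /21 191.129.120.0: no
  /11 141.224.0.0: no
  /26 13.18.29.64: no
  /0 0.0.0.0: MATCH
Selected: next-hop 205.193.252.230 via eth0 (matched /0)


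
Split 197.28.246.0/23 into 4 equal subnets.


New prefix = 23 + 2 = 25
Each subnet has 128 addresses
  197.28.246.0/25
  197.28.246.128/25
  197.28.247.0/25
  197.28.247.128/25
Subnets: 197.28.246.0/25, 197.28.246.128/25, 197.28.247.0/25, 197.28.247.128/25


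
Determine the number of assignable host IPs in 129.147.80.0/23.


Host bits = 32 - 23 = 9
Total addresses = 2^9 = 512
Usable = total - 2 (network and broadcast)
Usable hosts: 510


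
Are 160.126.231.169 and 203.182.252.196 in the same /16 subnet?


Mask: 255.255.0.0
160.126.231.169 AND mask = 160.126.0.0
203.182.252.196 AND mask = 203.182.0.0
No, different subnets (160.126.0.0 vs 203.182.0.0)


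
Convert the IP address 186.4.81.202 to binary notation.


186 = 10111010
4 = 00000100
81 = 01010001
202 = 11001010
Binary: 10111010.00000100.01010001.11001010


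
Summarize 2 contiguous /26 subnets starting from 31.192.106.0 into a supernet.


Original prefix: /26
Number of subnets: 2 = 2^1
New prefix = 26 - 1 = 25
Supernet: 31.192.106.0/25


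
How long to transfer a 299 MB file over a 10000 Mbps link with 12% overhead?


Effective throughput = 10000 * (1 - 12/100) = 8800 Mbps
File size in Mb = 299 * 8 = 2392 Mb
Time = 2392 / 8800
Time = 0.2718 seconds


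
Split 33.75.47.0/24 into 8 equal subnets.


New prefix = 24 + 3 = 27
Each subnet has 32 addresses
  33.75.47.0/27
  33.75.47.32/27
  33.75.47.64/27
  33.75.47.96/27
  33.75.47.128/27
  33.75.47.160/27
  33.75.47.192/27
  33.75.47.224/27
Subnets: 33.75.47.0/27, 33.75.47.32/27, 33.75.47.64/27, 33.75.47.96/27, 33.75.47.128/27, 33.75.47.160/27, 33.75.47.192/27, 33.75.47.224/27


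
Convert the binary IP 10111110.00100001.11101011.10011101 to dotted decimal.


10111110 = 190
00100001 = 33
11101011 = 235
10011101 = 157
IP: 190.33.235.157


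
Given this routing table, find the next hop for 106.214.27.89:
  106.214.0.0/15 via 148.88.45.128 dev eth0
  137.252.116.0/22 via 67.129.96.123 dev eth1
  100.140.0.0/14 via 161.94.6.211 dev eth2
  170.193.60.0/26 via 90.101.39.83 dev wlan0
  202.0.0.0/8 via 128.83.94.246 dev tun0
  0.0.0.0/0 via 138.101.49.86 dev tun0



Longest prefix match for 106.214.27.89:
  /15 106.214.0.0: MATCH
  /22 137.252.116.0: no
  /14 100.140.0.0: no
  /26 170.193.60.0: no
  /8 202.0.0.0: no
  /0 0.0.0.0: MATCH
Selected: next-hop 148.88.45.128 via eth0 (matched /15)


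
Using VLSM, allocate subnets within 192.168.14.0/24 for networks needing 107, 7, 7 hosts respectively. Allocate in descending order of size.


107 hosts -> /25 (126 usable): 192.168.14.0/25
7 hosts -> /28 (14 usable): 192.168.14.128/28
7 hosts -> /28 (14 usable): 192.168.14.144/28
Allocation: 192.168.14.0/25 (107 hosts, 126 usable); 192.168.14.128/28 (7 hosts, 14 usable); 192.168.14.144/28 (7 hosts, 14 usable)


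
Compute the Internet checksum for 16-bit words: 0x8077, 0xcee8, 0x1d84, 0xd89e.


Sum all words (with carry folding):
+ 0x8077 = 0x8077
+ 0xcee8 = 0x4f60
+ 0x1d84 = 0x6ce4
+ 0xd89e = 0x4583
One's complement: ~0x4583
Checksum = 0xba7c


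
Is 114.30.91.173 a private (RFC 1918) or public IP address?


RFC 1918 private ranges:
  10.0.0.0/8 (10.0.0.0 - 10.255.255.255)
  172.16.0.0/12 (172.16.0.0 - 172.31.255.255)
  192.168.0.0/16 (192.168.0.0 - 192.168.255.255)
Public (not in any RFC 1918 range)


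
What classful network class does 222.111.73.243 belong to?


First octet: 222
Binary: 11011110
110xxxxx -> Class C (192-223)
Class C, default mask 255.255.255.0 (/24)


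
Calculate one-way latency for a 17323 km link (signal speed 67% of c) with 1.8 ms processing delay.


Speed = 0.67 * 3e5 km/s = 201000 km/s
Propagation delay = 17323 / 201000 = 0.0862 s = 86.1841 ms
Processing delay = 1.8 ms
Total one-way latency = 87.9841 ms


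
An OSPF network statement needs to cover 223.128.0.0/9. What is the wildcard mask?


Subnet mask: 255.128.0.0
Wildcard = 255.255.255.255 - subnet mask
255 - 255 = 0
255 - 128 = 127
255 - 0 = 255
255 - 0 = 255
Wildcard: 0.127.255.255


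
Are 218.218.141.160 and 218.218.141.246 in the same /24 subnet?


Mask: 255.255.255.0
218.218.141.160 AND mask = 218.218.141.0
218.218.141.246 AND mask = 218.218.141.0
Yes, same subnet (218.218.141.0)


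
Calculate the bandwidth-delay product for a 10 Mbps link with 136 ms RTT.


BDP = bandwidth * RTT
= 10 Mbps * 136 ms
= 10 * 1e6 * 136 / 1000 bits
= 1360000 bits
= 170000 bytes
= 166.0156 KB
BDP = 1360000 bits (170000 bytes)


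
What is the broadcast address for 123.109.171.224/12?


Network: 123.96.0.0/12
Host bits = 20
Set all host bits to 1:
Broadcast: 123.111.255.255


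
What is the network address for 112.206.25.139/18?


IP:   01110000.11001110.00011001.10001011
Mask: 11111111.11111111.11000000.00000000
AND operation:
Net:  01110000.11001110.00000000.00000000
Network: 112.206.0.0/18


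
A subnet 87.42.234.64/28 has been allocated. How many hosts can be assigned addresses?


Host bits = 32 - 28 = 4
Total addresses = 2^4 = 16
Usable = total - 2 (network and broadcast)
Usable hosts: 14


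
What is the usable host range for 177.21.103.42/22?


Network: 177.21.100.0
Broadcast: 177.21.103.255
First usable = network + 1
Last usable = broadcast - 1
Range: 177.21.100.1 to 177.21.103.254


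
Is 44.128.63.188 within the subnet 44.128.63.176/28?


Subnet network: 44.128.63.176
Test IP AND mask: 44.128.63.176
Yes, 44.128.63.188 is in 44.128.63.176/28


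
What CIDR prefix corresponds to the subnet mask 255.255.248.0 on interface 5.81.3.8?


Binary: 11111111.11111111.11111000.00000000
Count leading 1s
Prefix: /21


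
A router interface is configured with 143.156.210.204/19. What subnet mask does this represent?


/19 means 19 network bits, 13 host bits
Binary: 11111111111111111110000000000000
Mask: 255.255.224.0


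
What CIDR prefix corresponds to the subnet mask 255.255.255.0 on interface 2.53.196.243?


Binary: 11111111.11111111.11111111.00000000
Count leading 1s
Prefix: /24


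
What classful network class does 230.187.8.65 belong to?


First octet: 230
Binary: 11100110
1110xxxx -> Class D (224-239)
Class D (multicast), default mask N/A


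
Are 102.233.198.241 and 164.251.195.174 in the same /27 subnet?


Mask: 255.255.255.224
102.233.198.241 AND mask = 102.233.198.224
164.251.195.174 AND mask = 164.251.195.160
No, different subnets (102.233.198.224 vs 164.251.195.160)


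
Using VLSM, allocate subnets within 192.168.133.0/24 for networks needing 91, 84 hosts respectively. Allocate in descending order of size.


91 hosts -> /25 (126 usable): 192.168.133.0/25
84 hosts -> /25 (126 usable): 192.168.133.128/25
Allocation: 192.168.133.0/25 (91 hosts, 126 usable); 192.168.133.128/25 (84 hosts, 126 usable)


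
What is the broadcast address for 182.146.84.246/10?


Network: 182.128.0.0/10
Host bits = 22
Set all host bits to 1:
Broadcast: 182.191.255.255


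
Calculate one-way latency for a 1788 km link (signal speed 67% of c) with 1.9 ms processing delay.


Speed = 0.67 * 3e5 km/s = 201000 km/s
Propagation delay = 1788 / 201000 = 0.0089 s = 8.8955 ms
Processing delay = 1.9 ms
Total one-way latency = 10.7955 ms


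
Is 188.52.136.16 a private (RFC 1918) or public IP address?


RFC 1918 private ranges:
  10.0.0.0/8 (10.0.0.0 - 10.255.255.255)
  172.16.0.0/12 (172.16.0.0 - 172.31.255.255)
  192.168.0.0/16 (192.168.0.0 - 192.168.255.255)
Public (not in any RFC 1918 range)


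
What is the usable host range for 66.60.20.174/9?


Network: 66.0.0.0
Broadcast: 66.127.255.255
First usable = network + 1
Last usable = broadcast - 1
Range: 66.0.0.1 to 66.127.255.254


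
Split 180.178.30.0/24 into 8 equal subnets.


New prefix = 24 + 3 = 27
Each subnet has 32 addresses
  180.178.30.0/27
  180.178.30.32/27
  180.178.30.64/27
  180.178.30.96/27
  180.178.30.128/27
  180.178.30.160/27
  180.178.30.192/27
  180.178.30.224/27
Subnets: 180.178.30.0/27, 180.178.30.32/27, 180.178.30.64/27, 180.178.30.96/27, 180.178.30.128/27, 180.178.30.160/27, 180.178.30.192/27, 180.178.30.224/27


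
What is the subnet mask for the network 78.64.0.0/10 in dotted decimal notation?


/10 means 10 network bits, 22 host bits
Binary: 11111111110000000000000000000000
Mask: 255.192.0.0


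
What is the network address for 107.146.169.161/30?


IP:   01101011.10010010.10101001.10100001
Mask: 11111111.11111111.11111111.11111100
AND operation:
Net:  01101011.10010010.10101001.10100000
Network: 107.146.169.160/30


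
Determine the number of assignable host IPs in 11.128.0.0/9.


Host bits = 32 - 9 = 23
Total addresses = 2^23 = 8388608
Usable = total - 2 (network and broadcast)
Usable hosts: 8388606


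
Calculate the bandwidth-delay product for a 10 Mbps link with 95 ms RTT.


BDP = bandwidth * RTT
= 10 Mbps * 95 ms
= 10 * 1e6 * 95 / 1000 bits
= 950000 bits
= 118750 bytes
= 115.9668 KB
BDP = 950000 bits (118750 bytes)


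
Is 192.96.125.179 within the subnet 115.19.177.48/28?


Subnet network: 115.19.177.48
Test IP AND mask: 192.96.125.176
No, 192.96.125.179 is not in 115.19.177.48/28


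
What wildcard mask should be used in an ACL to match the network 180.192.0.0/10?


Subnet mask: 255.192.0.0
Wildcard = 255.255.255.255 - subnet mask
255 - 255 = 0
255 - 192 = 63
255 - 0 = 255
255 - 0 = 255
Wildcard: 0.63.255.255


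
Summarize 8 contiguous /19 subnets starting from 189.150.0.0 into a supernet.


Original prefix: /19
Number of subnets: 8 = 2^3
New prefix = 19 - 3 = 16
Supernet: 189.150.0.0/16


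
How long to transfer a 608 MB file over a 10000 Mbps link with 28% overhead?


Effective throughput = 10000 * (1 - 28/100) = 7200 Mbps
File size in Mb = 608 * 8 = 4864 Mb
Time = 4864 / 7200
Time = 0.6756 seconds


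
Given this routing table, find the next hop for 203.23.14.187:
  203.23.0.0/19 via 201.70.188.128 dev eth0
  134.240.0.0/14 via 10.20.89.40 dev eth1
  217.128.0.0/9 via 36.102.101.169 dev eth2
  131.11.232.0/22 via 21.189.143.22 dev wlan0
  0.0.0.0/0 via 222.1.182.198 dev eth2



Longest prefix match for 203.23.14.187:
  /19 203.23.0.0: MATCH
  /14 134.240.0.0: no
  /9 217.128.0.0: no
  /22 131.11.232.0: no
  /0 0.0.0.0: MATCH
Selected: next-hop 201.70.188.128 via eth0 (matched /19)


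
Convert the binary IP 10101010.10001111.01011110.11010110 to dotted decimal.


10101010 = 170
10001111 = 143
01011110 = 94
11010110 = 214
IP: 170.143.94.214


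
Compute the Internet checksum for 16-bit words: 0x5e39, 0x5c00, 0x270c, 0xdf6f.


Sum all words (with carry folding):
+ 0x5e39 = 0x5e39
+ 0x5c00 = 0xba39
+ 0x270c = 0xe145
+ 0xdf6f = 0xc0b5
One's complement: ~0xc0b5
Checksum = 0x3f4a


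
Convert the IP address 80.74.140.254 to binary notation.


80 = 01010000
74 = 01001010
140 = 10001100
254 = 11111110
Binary: 01010000.01001010.10001100.11111110


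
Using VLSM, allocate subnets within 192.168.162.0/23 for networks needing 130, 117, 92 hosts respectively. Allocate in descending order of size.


130 hosts -> /24 (254 usable): 192.168.162.0/24
117 hosts -> /25 (126 usable): 192.168.163.0/25
92 hosts -> /25 (126 usable): 192.168.163.128/25
Allocation: 192.168.162.0/24 (130 hosts, 254 usable); 192.168.163.0/25 (117 hosts, 126 usable); 192.168.163.128/25 (92 hosts, 126 usable)


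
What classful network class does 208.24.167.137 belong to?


First octet: 208
Binary: 11010000
110xxxxx -> Class C (192-223)
Class C, default mask 255.255.255.0 (/24)


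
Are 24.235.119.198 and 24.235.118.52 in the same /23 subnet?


Mask: 255.255.254.0
24.235.119.198 AND mask = 24.235.118.0
24.235.118.52 AND mask = 24.235.118.0
Yes, same subnet (24.235.118.0)


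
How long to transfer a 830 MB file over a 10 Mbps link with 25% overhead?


Effective throughput = 10 * (1 - 25/100) = 7.5 Mbps
File size in Mb = 830 * 8 = 6640 Mb
Time = 6640 / 7.5
Time = 885.3333 seconds


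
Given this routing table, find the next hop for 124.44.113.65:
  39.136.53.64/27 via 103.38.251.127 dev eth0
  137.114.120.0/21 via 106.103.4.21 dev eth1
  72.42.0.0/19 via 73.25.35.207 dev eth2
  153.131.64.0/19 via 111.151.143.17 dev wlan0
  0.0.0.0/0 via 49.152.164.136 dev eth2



Longest prefix match for 124.44.113.65:
  /27 39.136.53.64: no
  /21 137.114.120.0: no
  /19 72.42.0.0: no
  /19 153.131.64.0: no
  /0 0.0.0.0: MATCH
Selected: next-hop 49.152.164.136 via eth2 (matched /0)


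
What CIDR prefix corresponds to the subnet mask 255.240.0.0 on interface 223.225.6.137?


Binary: 11111111.11110000.00000000.00000000
Count leading 1s
Prefix: /12


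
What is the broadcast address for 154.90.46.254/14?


Network: 154.88.0.0/14
Host bits = 18
Set all host bits to 1:
Broadcast: 154.91.255.255


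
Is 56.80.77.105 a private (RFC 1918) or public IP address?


RFC 1918 private ranges:
  10.0.0.0/8 (10.0.0.0 - 10.255.255.255)
  172.16.0.0/12 (172.16.0.0 - 172.31.255.255)
  192.168.0.0/16 (192.168.0.0 - 192.168.255.255)
Public (not in any RFC 1918 range)


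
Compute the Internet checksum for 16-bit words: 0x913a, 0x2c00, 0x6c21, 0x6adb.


Sum all words (with carry folding):
+ 0x913a = 0x913a
+ 0x2c00 = 0xbd3a
+ 0x6c21 = 0x295c
+ 0x6adb = 0x9437
One's complement: ~0x9437
Checksum = 0x6bc8


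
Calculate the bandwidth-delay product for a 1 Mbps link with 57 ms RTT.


BDP = bandwidth * RTT
= 1 Mbps * 57 ms
= 1 * 1e6 * 57 / 1000 bits
= 57000 bits
= 7125 bytes
= 6.958 KB
BDP = 57000 bits (7125 bytes)


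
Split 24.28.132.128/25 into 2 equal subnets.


New prefix = 25 + 1 = 26
Each subnet has 64 addresses
  24.28.132.128/26
  24.28.132.192/26
Subnets: 24.28.132.128/26, 24.28.132.192/26


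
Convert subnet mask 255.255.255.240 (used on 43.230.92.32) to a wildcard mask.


Subnet mask: 255.255.255.240
Wildcard = 255.255.255.255 - subnet mask
255 - 255 = 0
255 - 255 = 0
255 - 255 = 0
255 - 240 = 15
Wildcard: 0.0.0.15


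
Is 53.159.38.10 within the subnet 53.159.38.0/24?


Subnet network: 53.159.38.0
Test IP AND mask: 53.159.38.0
Yes, 53.159.38.10 is in 53.159.38.0/24


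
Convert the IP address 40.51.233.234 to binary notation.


40 = 00101000
51 = 00110011
233 = 11101001
234 = 11101010
Binary: 00101000.00110011.11101001.11101010


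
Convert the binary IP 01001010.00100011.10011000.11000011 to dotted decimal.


01001010 = 74
00100011 = 35
10011000 = 152
11000011 = 195
IP: 74.35.152.195


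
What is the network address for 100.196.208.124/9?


IP:   01100100.11000100.11010000.01111100
Mask: 11111111.10000000.00000000.00000000
AND operation:
Net:  01100100.10000000.00000000.00000000
Network: 100.128.0.0/9


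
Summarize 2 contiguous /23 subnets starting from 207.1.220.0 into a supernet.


Original prefix: /23
Number of subnets: 2 = 2^1
New prefix = 23 - 1 = 22
Supernet: 207.1.220.0/22


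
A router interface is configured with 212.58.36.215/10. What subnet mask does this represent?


/10 means 10 network bits, 22 host bits
Binary: 11111111110000000000000000000000
Mask: 255.192.0.0


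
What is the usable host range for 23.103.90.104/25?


Network: 23.103.90.0
Broadcast: 23.103.90.127
First usable = network + 1
Last usable = broadcast - 1
Range: 23.103.90.1 to 23.103.90.126


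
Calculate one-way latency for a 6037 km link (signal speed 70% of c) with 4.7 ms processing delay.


Speed = 0.7 * 3e5 km/s = 210000 km/s
Propagation delay = 6037 / 210000 = 0.0287 s = 28.7476 ms
Processing delay = 4.7 ms
Total one-way latency = 33.4476 ms


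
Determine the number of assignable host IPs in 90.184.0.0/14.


Host bits = 32 - 14 = 18
Total addresses = 2^18 = 262144
Usable = total - 2 (network and broadcast)
Usable hosts: 262142


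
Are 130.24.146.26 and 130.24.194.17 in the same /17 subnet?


Mask: 255.255.128.0
130.24.146.26 AND mask = 130.24.128.0
130.24.194.17 AND mask = 130.24.128.0
Yes, same subnet (130.24.128.0)


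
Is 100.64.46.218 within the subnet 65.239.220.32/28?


Subnet network: 65.239.220.32
Test IP AND mask: 100.64.46.208
No, 100.64.46.218 is not in 65.239.220.32/28


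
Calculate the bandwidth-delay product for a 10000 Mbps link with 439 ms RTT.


BDP = bandwidth * RTT
= 10000 Mbps * 439 ms
= 10000 * 1e6 * 439 / 1000 bits
= 4390000000 bits
= 548750000 bytes
= 535888.6719 KB
BDP = 4390000000 bits (548750000 bytes)


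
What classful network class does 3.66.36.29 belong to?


First octet: 3
Binary: 00000011
0xxxxxxx -> Class A (1-126)
Class A, default mask 255.0.0.0 (/8)


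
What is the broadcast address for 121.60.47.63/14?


Network: 121.60.0.0/14
Host bits = 18
Set all host bits to 1:
Broadcast: 121.63.255.255


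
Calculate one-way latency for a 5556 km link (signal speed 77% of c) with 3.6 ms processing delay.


Speed = 0.77 * 3e5 km/s = 231000 km/s
Propagation delay = 5556 / 231000 = 0.0241 s = 24.0519 ms
Processing delay = 3.6 ms
Total one-way latency = 27.6519 ms


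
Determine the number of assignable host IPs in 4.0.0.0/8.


Host bits = 32 - 8 = 24
Total addresses = 2^24 = 16777216
Usable = total - 2 (network and broadcast)
Usable hosts: 16777214


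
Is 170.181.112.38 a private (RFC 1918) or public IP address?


RFC 1918 private ranges:
  10.0.0.0/8 (10.0.0.0 - 10.255.255.255)
  172.16.0.0/12 (172.16.0.0 - 172.31.255.255)
  192.168.0.0/16 (192.168.0.0 - 192.168.255.255)
Public (not in any RFC 1918 range)


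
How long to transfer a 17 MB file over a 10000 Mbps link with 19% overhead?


Effective throughput = 10000 * (1 - 19/100) = 8100.0 Mbps
File size in Mb = 17 * 8 = 136 Mb
Time = 136 / 8100.0
Time = 0.0168 seconds


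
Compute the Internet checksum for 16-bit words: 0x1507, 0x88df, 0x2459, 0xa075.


Sum all words (with carry folding):
+ 0x1507 = 0x1507
+ 0x88df = 0x9de6
+ 0x2459 = 0xc23f
+ 0xa075 = 0x62b5
One's complement: ~0x62b5
Checksum = 0x9d4a


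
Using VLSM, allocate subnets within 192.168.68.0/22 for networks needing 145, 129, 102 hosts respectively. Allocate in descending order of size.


145 hosts -> /24 (254 usable): 192.168.68.0/24
129 hosts -> /24 (254 usable): 192.168.69.0/24
102 hosts -> /25 (126 usable): 192.168.70.0/25
Allocation: 192.168.68.0/24 (145 hosts, 254 usable); 192.168.69.0/24 (129 hosts, 254 usable); 192.168.70.0/25 (102 hosts, 126 usable)


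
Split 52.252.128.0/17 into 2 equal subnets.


New prefix = 17 + 1 = 18
Each subnet has 16384 addresses
  52.252.128.0/18
  52.252.192.0/18
Subnets: 52.252.128.0/18, 52.252.192.0/18


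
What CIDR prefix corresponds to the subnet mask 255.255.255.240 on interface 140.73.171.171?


Binary: 11111111.11111111.11111111.11110000
Count leading 1s
Prefix: /28


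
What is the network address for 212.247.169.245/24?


IP:   11010100.11110111.10101001.11110101
Mask: 11111111.11111111.11111111.00000000
AND operation:
Net:  11010100.11110111.10101001.00000000
Network: 212.247.169.0/24


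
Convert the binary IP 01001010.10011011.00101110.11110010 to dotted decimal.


01001010 = 74
10011011 = 155
00101110 = 46
11110010 = 242
IP: 74.155.46.242


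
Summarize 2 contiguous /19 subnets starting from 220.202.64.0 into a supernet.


Original prefix: /19
Number of subnets: 2 = 2^1
New prefix = 19 - 1 = 18
Supernet: 220.202.64.0/18


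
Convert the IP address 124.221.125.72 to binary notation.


124 = 01111100
221 = 11011101
125 = 01111101
72 = 01001000
Binary: 01111100.11011101.01111101.01001000


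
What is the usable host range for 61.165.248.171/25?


Network: 61.165.248.128
Broadcast: 61.165.248.255
First usable = network + 1
Last usable = broadcast - 1
Range: 61.165.248.129 to 61.165.248.254


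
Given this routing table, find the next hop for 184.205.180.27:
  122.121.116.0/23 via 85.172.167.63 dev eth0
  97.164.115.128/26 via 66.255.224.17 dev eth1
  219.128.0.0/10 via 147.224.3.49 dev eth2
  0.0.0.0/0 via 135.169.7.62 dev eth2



Longest prefix match for 184.205.180.27:
  /23 122.121.116.0: no
  /26 97.164.115.128: no
  /10 219.128.0.0: no
  /0 0.0.0.0: MATCH
Selected: next-hop 135.169.7.62 via eth2 (matched /0)


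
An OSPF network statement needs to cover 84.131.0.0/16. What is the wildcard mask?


Subnet mask: 255.255.0.0
Wildcard = 255.255.255.255 - subnet mask
255 - 255 = 0
255 - 255 = 0
255 - 0 = 255
255 - 0 = 255
Wildcard: 0.0.255.255


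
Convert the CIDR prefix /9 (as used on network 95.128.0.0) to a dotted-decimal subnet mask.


/9 means 9 network bits, 23 host bits
Binary: 11111111100000000000000000000000
Mask: 255.128.0.0


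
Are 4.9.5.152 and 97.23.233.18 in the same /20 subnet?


Mask: 255.255.240.0
4.9.5.152 AND mask = 4.9.0.0
97.23.233.18 AND mask = 97.23.224.0
No, different subnets (4.9.0.0 vs 97.23.224.0)


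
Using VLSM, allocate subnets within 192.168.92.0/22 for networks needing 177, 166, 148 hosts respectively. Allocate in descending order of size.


177 hosts -> /24 (254 usable): 192.168.92.0/24
166 hosts -> /24 (254 usable): 192.168.93.0/24
148 hosts -> /24 (254 usable): 192.168.94.0/24
Allocation: 192.168.92.0/24 (177 hosts, 254 usable); 192.168.93.0/24 (166 hosts, 254 usable); 192.168.94.0/24 (148 hosts, 254 usable)


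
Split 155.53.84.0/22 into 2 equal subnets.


New prefix = 22 + 1 = 23
Each subnet has 512 addresses
  155.53.84.0/23
  155.53.86.0/23
Subnets: 155.53.84.0/23, 155.53.86.0/23


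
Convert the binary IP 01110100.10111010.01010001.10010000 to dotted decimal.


01110100 = 116
10111010 = 186
01010001 = 81
10010000 = 144
IP: 116.186.81.144


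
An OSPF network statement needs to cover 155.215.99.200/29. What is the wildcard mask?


Subnet mask: 255.255.255.248
Wildcard = 255.255.255.255 - subnet mask
255 - 255 = 0
255 - 255 = 0
255 - 255 = 0
255 - 248 = 7
Wildcard: 0.0.0.7


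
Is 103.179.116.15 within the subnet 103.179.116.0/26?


Subnet network: 103.179.116.0
Test IP AND mask: 103.179.116.0
Yes, 103.179.116.15 is in 103.179.116.0/26


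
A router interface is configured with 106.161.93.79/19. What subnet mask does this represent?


/19 means 19 network bits, 13 host bits
Binary: 11111111111111111110000000000000
Mask: 255.255.224.0


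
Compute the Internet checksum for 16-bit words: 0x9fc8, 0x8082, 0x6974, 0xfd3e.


Sum all words (with carry folding):
+ 0x9fc8 = 0x9fc8
+ 0x8082 = 0x204b
+ 0x6974 = 0x89bf
+ 0xfd3e = 0x86fe
One's complement: ~0x86fe
Checksum = 0x7901
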